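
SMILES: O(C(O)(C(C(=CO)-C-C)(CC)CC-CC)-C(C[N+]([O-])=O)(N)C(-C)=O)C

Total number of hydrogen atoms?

32

Hydrogens are implicit in SMILES; fill each atom to its normal valence:
  6 × C: 2 H each → 12
  5 × C: 3 H each → 15
  5 × C: no H
  3 × O: no H
  2 × O: 1 H each → 2
  1 × C: 1 H
  1 × N: 2 H
  1 × N (charge +1): no H
  1 × O (charge -1): no H
  Total hydrogens = 32.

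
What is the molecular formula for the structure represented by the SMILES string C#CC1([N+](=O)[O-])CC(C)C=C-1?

Heavy atoms from the SMILES: 8 C, 1 N, 2 O.
Implicit hydrogens by atom environment:
  4 × C: 1 H each → 4
  2 × C: no H
  1 × C: 3 H
  1 × C: 2 H
  1 × N (charge +1): no H
  1 × O: no H
  1 × O (charge -1): no H
  Total hydrogens = 9.
Molecular formula: C8H9NO2

C8H9NO2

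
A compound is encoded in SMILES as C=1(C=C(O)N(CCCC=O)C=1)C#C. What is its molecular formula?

Heavy atoms from the SMILES: 10 C, 1 N, 2 O.
Implicit hydrogens by atom environment:
  3 × C: 2 H each → 6
  2 × C (aromatic): 1 H each → 2
  2 × C: 1 H each → 2
  2 × C (aromatic): no H
  1 × C: no H
  1 × N (aromatic): no H
  1 × O: 1 H
  1 × O: no H
  Total hydrogens = 11.
Molecular formula: C10H11NO2

C10H11NO2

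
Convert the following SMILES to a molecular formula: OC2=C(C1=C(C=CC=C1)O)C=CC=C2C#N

C13H9NO2

Heavy atoms from the SMILES: 13 C, 1 N, 2 O.
Implicit hydrogens by atom environment:
  7 × C (aromatic): 1 H each → 7
  5 × C (aromatic): no H
  2 × O: 1 H each → 2
  1 × C: no H
  1 × N: no H
  Total hydrogens = 9.
Molecular formula: C13H9NO2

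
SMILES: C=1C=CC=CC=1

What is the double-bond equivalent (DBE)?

4

Molecular formula from the SMILES: C6H6.
DoU = (2C + 2 + N − H − X)/2 = (2·6 + 2 + 0 − 6 − 0)/2 = 8/2 = 4.
(Structurally: 1 ring(s) + 3 π bond(s) = 4.)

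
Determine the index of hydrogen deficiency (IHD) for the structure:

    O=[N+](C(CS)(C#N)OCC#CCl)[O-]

Molecular formula from the SMILES: C6H5ClN2O3S.
DoU = (2C + 2 + N − H − X)/2 = (2·6 + 2 + 2 − 5 − 1)/2 = 10/2 = 5.
(Structurally: 0 ring(s) + 5 π bond(s) = 5.)

5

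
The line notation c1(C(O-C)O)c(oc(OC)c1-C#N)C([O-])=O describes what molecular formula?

C9H8NO6-

Heavy atoms from the SMILES: 9 C, 1 N, 6 O.
Implicit hydrogens by atom environment:
  4 × C (aromatic): no H
  3 × O: no H
  2 × C: 3 H each → 6
  2 × C: no H
  1 × C: 1 H
  1 × N: no H
  1 × O: 1 H
  1 × O (aromatic): no H
  1 × O (charge -1): no H
  Total hydrogens = 8.
Net charge -1.
Molecular formula: C9H8NO6-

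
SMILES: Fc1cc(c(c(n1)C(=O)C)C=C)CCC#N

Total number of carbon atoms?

The symbol for carbon appears 12 times in the SMILES. Lowercase c denotes aromatic carbon and counts toward C.

12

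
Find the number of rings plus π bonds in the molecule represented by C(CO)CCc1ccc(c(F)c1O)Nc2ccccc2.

8

Molecular formula from the SMILES: C16H18FNO2.
DoU = (2C + 2 + N − H − X)/2 = (2·16 + 2 + 1 − 18 − 1)/2 = 16/2 = 8.
(Structurally: 2 ring(s) + 6 π bond(s) = 8.)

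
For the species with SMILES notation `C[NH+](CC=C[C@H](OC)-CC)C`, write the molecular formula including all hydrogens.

Heavy atoms from the SMILES: 9 C, 1 N, 1 O.
Implicit hydrogens by atom environment:
  4 × C: 3 H each → 12
  3 × C: 1 H each → 3
  2 × C: 2 H each → 4
  1 × N (charge +1): 1 H
  1 × O: no H
  Total hydrogens = 20.
Net charge +1.
Molecular formula: C9H20NO+

C9H20NO+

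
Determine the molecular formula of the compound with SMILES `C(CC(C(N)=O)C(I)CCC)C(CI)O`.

C10H19I2NO2

Heavy atoms from the SMILES: 10 C, 2 I, 1 N, 2 O.
Implicit hydrogens by atom environment:
  5 × C: 2 H each → 10
  3 × C: 1 H each → 3
  2 × I: no H
  1 × C: 3 H
  1 × C: no H
  1 × N: 2 H
  1 × O: 1 H
  1 × O: no H
  Total hydrogens = 19.
Molecular formula: C10H19I2NO2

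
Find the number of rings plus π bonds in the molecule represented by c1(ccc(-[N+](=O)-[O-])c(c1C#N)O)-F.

Molecular formula from the SMILES: C7H3FN2O3.
DoU = (2C + 2 + N − H − X)/2 = (2·7 + 2 + 2 − 3 − 1)/2 = 14/2 = 7.
(Structurally: 1 ring(s) + 6 π bond(s) = 7.)

7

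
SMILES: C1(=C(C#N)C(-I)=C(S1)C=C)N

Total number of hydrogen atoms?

Hydrogens are implicit in SMILES; fill each atom to its normal valence:
  4 × C (aromatic): no H
  1 × C: 2 H
  1 × C: 1 H
  1 × C: no H
  1 × I: no H
  1 × N: 2 H
  1 × N: no H
  1 × S (aromatic): no H
  Total hydrogens = 5.

5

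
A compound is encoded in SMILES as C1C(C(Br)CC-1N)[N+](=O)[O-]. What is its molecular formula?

Heavy atoms from the SMILES: 1 Br, 5 C, 2 N, 2 O.
Implicit hydrogens by atom environment:
  3 × C: 1 H each → 3
  2 × C: 2 H each → 4
  1 × Br: no H
  1 × N: 2 H
  1 × N (charge +1): no H
  1 × O: no H
  1 × O (charge -1): no H
  Total hydrogens = 9.
Molecular formula: C5H9BrN2O2

C5H9BrN2O2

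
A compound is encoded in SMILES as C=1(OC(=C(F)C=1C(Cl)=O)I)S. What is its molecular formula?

Heavy atoms from the SMILES: 5 C, 1 Cl, 1 F, 1 I, 2 O, 1 S.
Implicit hydrogens by atom environment:
  4 × C (aromatic): no H
  1 × C: no H
  1 × Cl: no H
  1 × F: no H
  1 × I: no H
  1 × O (aromatic): no H
  1 × O: no H
  1 × S: 1 H
  Total hydrogens = 1.
Molecular formula: C5HClFIO2S

C5HClFIO2S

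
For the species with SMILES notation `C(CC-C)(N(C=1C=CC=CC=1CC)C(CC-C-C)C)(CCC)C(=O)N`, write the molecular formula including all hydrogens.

C22H38N2O

Heavy atoms from the SMILES: 22 C, 2 N, 1 O.
Implicit hydrogens by atom environment:
  8 × C: 2 H each → 16
  5 × C: 3 H each → 15
  4 × C (aromatic): 1 H each → 4
  2 × C: no H
  2 × C (aromatic): no H
  1 × C: 1 H
  1 × N: 2 H
  1 × N: no H
  1 × O: no H
  Total hydrogens = 38.
Molecular formula: C22H38N2O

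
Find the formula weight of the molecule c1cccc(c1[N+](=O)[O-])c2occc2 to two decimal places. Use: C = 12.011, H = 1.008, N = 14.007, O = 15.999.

189.17

Molecular formula: C10H7NO3.
M = 10×12.011 + 7×1.008 + 1×14.007 + 3×15.999 = 189.17 g/mol.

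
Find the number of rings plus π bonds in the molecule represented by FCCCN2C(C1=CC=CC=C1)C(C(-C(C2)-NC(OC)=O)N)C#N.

Molecular formula from the SMILES: C17H23FN4O2.
DoU = (2C + 2 + N − H − X)/2 = (2·17 + 2 + 4 − 23 − 1)/2 = 16/2 = 8.
(Structurally: 2 ring(s) + 6 π bond(s) = 8.)

8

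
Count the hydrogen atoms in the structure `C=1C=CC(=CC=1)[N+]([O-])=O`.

5

Hydrogens are implicit in SMILES; fill each atom to its normal valence:
  5 × C (aromatic): 1 H each → 5
  1 × C (aromatic): no H
  1 × N (charge +1): no H
  1 × O: no H
  1 × O (charge -1): no H
  Total hydrogens = 5.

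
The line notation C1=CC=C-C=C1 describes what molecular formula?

Heavy atoms from the SMILES: 6 C.
Implicit hydrogens by atom environment:
  6 × C (aromatic): 1 H each → 6
  Total hydrogens = 6.
Molecular formula: C6H6

C6H6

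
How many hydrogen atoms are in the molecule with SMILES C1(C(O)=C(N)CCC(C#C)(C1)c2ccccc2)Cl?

Hydrogens are implicit in SMILES; fill each atom to its normal valence:
  5 × C (aromatic): 1 H each → 5
  4 × C: no H
  3 × C: 2 H each → 6
  2 × C: 1 H each → 2
  1 × C (aromatic): no H
  1 × Cl: no H
  1 × N: 2 H
  1 × O: 1 H
  Total hydrogens = 16.

16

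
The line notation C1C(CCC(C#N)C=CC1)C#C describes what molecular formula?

Heavy atoms from the SMILES: 11 C, 1 N.
Implicit hydrogens by atom environment:
  5 × C: 1 H each → 5
  4 × C: 2 H each → 8
  2 × C: no H
  1 × N: no H
  Total hydrogens = 13.
Molecular formula: C11H13N

C11H13N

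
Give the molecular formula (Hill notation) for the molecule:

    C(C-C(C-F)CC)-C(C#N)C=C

C10H16FN

Heavy atoms from the SMILES: 10 C, 1 F, 1 N.
Implicit hydrogens by atom environment:
  5 × C: 2 H each → 10
  3 × C: 1 H each → 3
  1 × C: 3 H
  1 × C: no H
  1 × F: no H
  1 × N: no H
  Total hydrogens = 16.
Molecular formula: C10H16FN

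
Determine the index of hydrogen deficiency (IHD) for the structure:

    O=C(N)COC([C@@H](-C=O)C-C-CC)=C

Molecular formula from the SMILES: C10H17NO3.
DoU = (2C + 2 + N − H − X)/2 = (2·10 + 2 + 1 − 17 − 0)/2 = 6/2 = 3.
(Structurally: 0 ring(s) + 3 π bond(s) = 3.)

3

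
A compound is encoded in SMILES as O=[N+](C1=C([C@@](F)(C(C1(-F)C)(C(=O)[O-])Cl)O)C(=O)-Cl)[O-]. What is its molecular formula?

Heavy atoms from the SMILES: 8 C, 2 Cl, 2 F, 1 N, 6 O.
Implicit hydrogens by atom environment:
  7 × C: no H
  3 × O: no H
  2 × Cl: no H
  2 × F: no H
  2 × O (charge -1): no H
  1 × C: 3 H
  1 × N (charge +1): no H
  1 × O: 1 H
  Total hydrogens = 4.
Net charge -1.
Molecular formula: C8H4Cl2F2NO6-

C8H4Cl2F2NO6-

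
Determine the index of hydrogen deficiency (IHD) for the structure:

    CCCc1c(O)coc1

Molecular formula from the SMILES: C7H10O2.
DoU = (2C + 2 + N − H − X)/2 = (2·7 + 2 + 0 − 10 − 0)/2 = 6/2 = 3.
(Structurally: 1 ring(s) + 2 π bond(s) = 3.)

3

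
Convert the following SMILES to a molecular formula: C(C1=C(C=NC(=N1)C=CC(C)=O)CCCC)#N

Heavy atoms from the SMILES: 13 C, 3 N, 1 O.
Implicit hydrogens by atom environment:
  3 × C: 2 H each → 6
  3 × C (aromatic): no H
  2 × C: 3 H each → 6
  2 × C: 1 H each → 2
  2 × C: no H
  2 × N (aromatic): no H
  1 × C (aromatic): 1 H
  1 × N: no H
  1 × O: no H
  Total hydrogens = 15.
Molecular formula: C13H15N3O

C13H15N3O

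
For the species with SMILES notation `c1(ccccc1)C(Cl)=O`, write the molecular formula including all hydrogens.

Heavy atoms from the SMILES: 7 C, 1 Cl, 1 O.
Implicit hydrogens by atom environment:
  5 × C (aromatic): 1 H each → 5
  1 × C (aromatic): no H
  1 × C: no H
  1 × Cl: no H
  1 × O: no H
  Total hydrogens = 5.
Molecular formula: C7H5ClO

C7H5ClO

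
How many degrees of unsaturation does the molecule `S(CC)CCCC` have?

0

Molecular formula from the SMILES: C6H14S.
DoU = (2C + 2 + N − H − X)/2 = (2·6 + 2 + 0 − 14 − 0)/2 = 0/2 = 0.
(Structurally: 0 ring(s) + 0 π bond(s) = 0.)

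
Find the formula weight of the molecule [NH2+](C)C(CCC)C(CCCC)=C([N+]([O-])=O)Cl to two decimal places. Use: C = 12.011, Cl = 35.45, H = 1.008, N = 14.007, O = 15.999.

Molecular formula: C11H22ClN2O2+.
M = 11×12.011 + 1×35.45 + 22×1.008 + 2×14.007 + 2×15.999 = 249.76 g/mol.

249.76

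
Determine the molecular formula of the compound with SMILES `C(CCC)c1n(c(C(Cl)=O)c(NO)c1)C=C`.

Heavy atoms from the SMILES: 11 C, 1 Cl, 2 N, 2 O.
Implicit hydrogens by atom environment:
  4 × C: 2 H each → 8
  3 × C (aromatic): no H
  1 × C: 3 H
  1 × C (aromatic): 1 H
  1 × C: 1 H
  1 × C: no H
  1 × Cl: no H
  1 × N: 1 H
  1 × N (aromatic): no H
  1 × O: 1 H
  1 × O: no H
  Total hydrogens = 15.
Molecular formula: C11H15ClN2O2

C11H15ClN2O2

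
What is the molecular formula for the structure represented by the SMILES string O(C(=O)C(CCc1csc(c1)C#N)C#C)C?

Heavy atoms from the SMILES: 12 C, 1 N, 2 O, 1 S.
Implicit hydrogens by atom environment:
  3 × C: no H
  2 × C: 2 H each → 4
  2 × C (aromatic): 1 H each → 2
  2 × C: 1 H each → 2
  2 × C (aromatic): no H
  2 × O: no H
  1 × C: 3 H
  1 × N: no H
  1 × S (aromatic): no H
  Total hydrogens = 11.
Molecular formula: C12H11NO2S

C12H11NO2S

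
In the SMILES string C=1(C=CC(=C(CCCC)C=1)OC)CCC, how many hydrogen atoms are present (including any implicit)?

Hydrogens are implicit in SMILES; fill each atom to its normal valence:
  5 × C: 2 H each → 10
  3 × C: 3 H each → 9
  3 × C (aromatic): 1 H each → 3
  3 × C (aromatic): no H
  1 × O: no H
  Total hydrogens = 22.

22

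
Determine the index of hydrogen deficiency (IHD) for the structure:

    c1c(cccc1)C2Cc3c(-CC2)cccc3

Molecular formula from the SMILES: C16H16.
DoU = (2C + 2 + N − H − X)/2 = (2·16 + 2 + 0 − 16 − 0)/2 = 18/2 = 9.
(Structurally: 3 ring(s) + 6 π bond(s) = 9.)

9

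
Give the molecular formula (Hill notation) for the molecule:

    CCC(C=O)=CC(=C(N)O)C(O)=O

C8H11NO4

Heavy atoms from the SMILES: 8 C, 1 N, 4 O.
Implicit hydrogens by atom environment:
  4 × C: no H
  2 × C: 1 H each → 2
  2 × O: 1 H each → 2
  2 × O: no H
  1 × C: 3 H
  1 × C: 2 H
  1 × N: 2 H
  Total hydrogens = 11.
Molecular formula: C8H11NO4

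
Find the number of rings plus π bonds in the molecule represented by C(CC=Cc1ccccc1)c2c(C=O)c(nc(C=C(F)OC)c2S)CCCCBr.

11

Molecular formula from the SMILES: C23H25BrFNO2S.
DoU = (2C + 2 + N − H − X)/2 = (2·23 + 2 + 1 − 25 − 2)/2 = 22/2 = 11.
(Structurally: 2 ring(s) + 9 π bond(s) = 11.)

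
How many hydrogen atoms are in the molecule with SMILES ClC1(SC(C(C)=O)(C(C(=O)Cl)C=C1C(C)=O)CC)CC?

18

Hydrogens are implicit in SMILES; fill each atom to its normal valence:
  6 × C: no H
  4 × C: 3 H each → 12
  3 × O: no H
  2 × C: 2 H each → 4
  2 × C: 1 H each → 2
  2 × Cl: no H
  1 × S: no H
  Total hydrogens = 18.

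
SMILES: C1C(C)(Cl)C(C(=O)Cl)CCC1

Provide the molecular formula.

Heavy atoms from the SMILES: 8 C, 2 Cl, 1 O.
Implicit hydrogens by atom environment:
  4 × C: 2 H each → 8
  2 × C: no H
  2 × Cl: no H
  1 × C: 3 H
  1 × C: 1 H
  1 × O: no H
  Total hydrogens = 12.
Molecular formula: C8H12Cl2O

C8H12Cl2O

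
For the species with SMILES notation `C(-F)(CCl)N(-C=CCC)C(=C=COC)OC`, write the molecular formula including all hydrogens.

C11H17ClFNO2

Heavy atoms from the SMILES: 11 C, 1 Cl, 1 F, 1 N, 2 O.
Implicit hydrogens by atom environment:
  4 × C: 1 H each → 4
  3 × C: 3 H each → 9
  2 × C: 2 H each → 4
  2 × C: no H
  2 × O: no H
  1 × Cl: no H
  1 × F: no H
  1 × N: no H
  Total hydrogens = 17.
Molecular formula: C11H17ClFNO2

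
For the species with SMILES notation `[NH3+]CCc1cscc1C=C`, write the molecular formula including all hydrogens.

Heavy atoms from the SMILES: 8 C, 1 N, 1 S.
Implicit hydrogens by atom environment:
  3 × C: 2 H each → 6
  2 × C (aromatic): 1 H each → 2
  2 × C (aromatic): no H
  1 × C: 1 H
  1 × N (charge +1): 3 H
  1 × S (aromatic): no H
  Total hydrogens = 12.
Net charge +1.
Molecular formula: C8H12NS+

C8H12NS+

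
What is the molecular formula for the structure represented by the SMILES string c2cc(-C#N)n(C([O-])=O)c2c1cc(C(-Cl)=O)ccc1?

C13H6ClN2O3-

Heavy atoms from the SMILES: 13 C, 1 Cl, 2 N, 3 O.
Implicit hydrogens by atom environment:
  6 × C (aromatic): 1 H each → 6
  4 × C (aromatic): no H
  3 × C: no H
  2 × O: no H
  1 × Cl: no H
  1 × N (aromatic): no H
  1 × N: no H
  1 × O (charge -1): no H
  Total hydrogens = 6.
Net charge -1.
Molecular formula: C13H6ClN2O3-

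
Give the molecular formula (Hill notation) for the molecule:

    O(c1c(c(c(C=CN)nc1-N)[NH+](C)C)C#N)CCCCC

Heavy atoms from the SMILES: 15 C, 5 N, 1 O.
Implicit hydrogens by atom environment:
  5 × C (aromatic): no H
  4 × C: 2 H each → 8
  3 × C: 3 H each → 9
  2 × C: 1 H each → 2
  2 × N: 2 H each → 4
  1 × C: no H
  1 × N (charge +1): 1 H
  1 × N (aromatic): no H
  1 × N: no H
  1 × O: no H
  Total hydrogens = 24.
Net charge +1.
Molecular formula: C15H24N5O+

C15H24N5O+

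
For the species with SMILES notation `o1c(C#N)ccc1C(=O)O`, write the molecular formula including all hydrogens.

Heavy atoms from the SMILES: 6 C, 1 N, 3 O.
Implicit hydrogens by atom environment:
  2 × C (aromatic): 1 H each → 2
  2 × C (aromatic): no H
  2 × C: no H
  1 × N: no H
  1 × O: 1 H
  1 × O (aromatic): no H
  1 × O: no H
  Total hydrogens = 3.
Molecular formula: C6H3NO3

C6H3NO3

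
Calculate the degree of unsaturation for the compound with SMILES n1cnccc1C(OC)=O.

Molecular formula from the SMILES: C6H6N2O2.
DoU = (2C + 2 + N − H − X)/2 = (2·6 + 2 + 2 − 6 − 0)/2 = 10/2 = 5.
(Structurally: 1 ring(s) + 4 π bond(s) = 5.)

5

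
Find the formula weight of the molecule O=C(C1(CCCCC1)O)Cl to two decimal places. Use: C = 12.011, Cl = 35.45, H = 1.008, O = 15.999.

162.61

Molecular formula: C7H11ClO2.
M = 7×12.011 + 1×35.45 + 11×1.008 + 2×15.999 = 162.61 g/mol.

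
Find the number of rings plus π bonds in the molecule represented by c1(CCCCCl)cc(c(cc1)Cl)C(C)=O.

Molecular formula from the SMILES: C12H14Cl2O.
DoU = (2C + 2 + N − H − X)/2 = (2·12 + 2 + 0 − 14 − 2)/2 = 10/2 = 5.
(Structurally: 1 ring(s) + 4 π bond(s) = 5.)

5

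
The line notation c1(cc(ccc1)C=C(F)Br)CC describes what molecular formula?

Heavy atoms from the SMILES: 1 Br, 10 C, 1 F.
Implicit hydrogens by atom environment:
  4 × C (aromatic): 1 H each → 4
  2 × C (aromatic): no H
  1 × Br: no H
  1 × C: 3 H
  1 × C: 2 H
  1 × C: 1 H
  1 × C: no H
  1 × F: no H
  Total hydrogens = 10.
Molecular formula: C10H10BrF

C10H10BrF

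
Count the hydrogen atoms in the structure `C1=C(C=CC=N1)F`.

4

Hydrogens are implicit in SMILES; fill each atom to its normal valence:
  4 × C (aromatic): 1 H each → 4
  1 × C (aromatic): no H
  1 × F: no H
  1 × N (aromatic): no H
  Total hydrogens = 4.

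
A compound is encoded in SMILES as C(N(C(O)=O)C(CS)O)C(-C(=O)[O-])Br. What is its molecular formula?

C6H9BrNO5S-

Heavy atoms from the SMILES: 1 Br, 6 C, 1 N, 5 O, 1 S.
Implicit hydrogens by atom environment:
  2 × C: 2 H each → 4
  2 × C: 1 H each → 2
  2 × C: no H
  2 × O: 1 H each → 2
  2 × O: no H
  1 × Br: no H
  1 × N: no H
  1 × O (charge -1): no H
  1 × S: 1 H
  Total hydrogens = 9.
Net charge -1.
Molecular formula: C6H9BrNO5S-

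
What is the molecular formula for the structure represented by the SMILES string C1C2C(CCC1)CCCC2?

Heavy atoms from the SMILES: 10 C.
Implicit hydrogens by atom environment:
  8 × C: 2 H each → 16
  2 × C: 1 H each → 2
  Total hydrogens = 18.
Molecular formula: C10H18

C10H18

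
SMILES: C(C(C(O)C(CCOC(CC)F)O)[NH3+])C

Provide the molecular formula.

C10H23FNO3+

Heavy atoms from the SMILES: 10 C, 1 F, 1 N, 3 O.
Implicit hydrogens by atom environment:
  4 × C: 2 H each → 8
  4 × C: 1 H each → 4
  2 × C: 3 H each → 6
  2 × O: 1 H each → 2
  1 × F: no H
  1 × N (charge +1): 3 H
  1 × O: no H
  Total hydrogens = 23.
Net charge +1.
Molecular formula: C10H23FNO3+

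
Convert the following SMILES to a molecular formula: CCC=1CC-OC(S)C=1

C7H12OS

Heavy atoms from the SMILES: 7 C, 1 O, 1 S.
Implicit hydrogens by atom environment:
  3 × C: 2 H each → 6
  2 × C: 1 H each → 2
  1 × C: 3 H
  1 × C: no H
  1 × O: no H
  1 × S: 1 H
  Total hydrogens = 12.
Molecular formula: C7H12OS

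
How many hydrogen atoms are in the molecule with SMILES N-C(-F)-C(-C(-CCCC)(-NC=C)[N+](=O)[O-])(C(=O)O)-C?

20

Hydrogens are implicit in SMILES; fill each atom to its normal valence:
  4 × C: 2 H each → 8
  3 × C: no H
  2 × C: 3 H each → 6
  2 × C: 1 H each → 2
  2 × O: no H
  1 × F: no H
  1 × N: 2 H
  1 × N: 1 H
  1 × N (charge +1): no H
  1 × O: 1 H
  1 × O (charge -1): no H
  Total hydrogens = 20.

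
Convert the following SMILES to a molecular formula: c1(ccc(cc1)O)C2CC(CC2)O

C11H14O2

Heavy atoms from the SMILES: 11 C, 2 O.
Implicit hydrogens by atom environment:
  4 × C (aromatic): 1 H each → 4
  3 × C: 2 H each → 6
  2 × C: 1 H each → 2
  2 × C (aromatic): no H
  2 × O: 1 H each → 2
  Total hydrogens = 14.
Molecular formula: C11H14O2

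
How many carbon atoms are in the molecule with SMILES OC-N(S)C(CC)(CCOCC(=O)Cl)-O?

The symbol for carbon appears 8 times in the SMILES. (Cl is a single chlorine, not C + l.)

8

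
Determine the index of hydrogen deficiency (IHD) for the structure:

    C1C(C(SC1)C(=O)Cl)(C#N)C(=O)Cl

5

Molecular formula from the SMILES: C7H5Cl2NO2S.
DoU = (2C + 2 + N − H − X)/2 = (2·7 + 2 + 1 − 5 − 2)/2 = 10/2 = 5.
(Structurally: 1 ring(s) + 4 π bond(s) = 5.)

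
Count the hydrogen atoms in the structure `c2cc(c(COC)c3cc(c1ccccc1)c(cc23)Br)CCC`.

Hydrogens are implicit in SMILES; fill each atom to its normal valence:
  9 × C (aromatic): 1 H each → 9
  7 × C (aromatic): no H
  3 × C: 2 H each → 6
  2 × C: 3 H each → 6
  1 × Br: no H
  1 × O: no H
  Total hydrogens = 21.

21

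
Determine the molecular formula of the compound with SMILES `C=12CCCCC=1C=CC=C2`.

Heavy atoms from the SMILES: 10 C.
Implicit hydrogens by atom environment:
  4 × C: 2 H each → 8
  4 × C (aromatic): 1 H each → 4
  2 × C (aromatic): no H
  Total hydrogens = 12.
Molecular formula: C10H12

C10H12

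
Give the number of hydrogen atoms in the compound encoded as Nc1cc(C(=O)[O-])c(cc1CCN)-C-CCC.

19

Hydrogens are implicit in SMILES; fill each atom to its normal valence:
  5 × C: 2 H each → 10
  4 × C (aromatic): no H
  2 × C (aromatic): 1 H each → 2
  2 × N: 2 H each → 4
  1 × C: 3 H
  1 × C: no H
  1 × O: no H
  1 × O (charge -1): no H
  Total hydrogens = 19.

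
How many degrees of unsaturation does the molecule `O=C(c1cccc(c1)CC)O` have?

5

Molecular formula from the SMILES: C9H10O2.
DoU = (2C + 2 + N − H − X)/2 = (2·9 + 2 + 0 − 10 − 0)/2 = 10/2 = 5.
(Structurally: 1 ring(s) + 4 π bond(s) = 5.)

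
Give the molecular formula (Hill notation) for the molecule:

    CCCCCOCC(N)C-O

Heavy atoms from the SMILES: 8 C, 1 N, 2 O.
Implicit hydrogens by atom environment:
  6 × C: 2 H each → 12
  1 × C: 3 H
  1 × C: 1 H
  1 × N: 2 H
  1 × O: 1 H
  1 × O: no H
  Total hydrogens = 19.
Molecular formula: C8H19NO2

C8H19NO2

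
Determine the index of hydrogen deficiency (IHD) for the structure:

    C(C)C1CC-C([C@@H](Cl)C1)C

Molecular formula from the SMILES: C9H17Cl.
DoU = (2C + 2 + N − H − X)/2 = (2·9 + 2 + 0 − 17 − 1)/2 = 2/2 = 1.
(Structurally: 1 ring(s) + 0 π bond(s) = 1.)

1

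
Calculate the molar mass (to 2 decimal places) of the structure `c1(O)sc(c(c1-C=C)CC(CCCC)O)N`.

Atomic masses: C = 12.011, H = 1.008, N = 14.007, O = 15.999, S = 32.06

Molecular formula: C12H19NO2S.
M = 12×12.011 + 19×1.008 + 1×14.007 + 2×15.999 + 1×32.06 = 241.35 g/mol.

241.35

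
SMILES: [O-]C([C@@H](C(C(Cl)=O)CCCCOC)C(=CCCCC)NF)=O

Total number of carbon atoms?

15

The symbol for carbon appears 15 times in the SMILES. (Cl is a single chlorine, not C + l.)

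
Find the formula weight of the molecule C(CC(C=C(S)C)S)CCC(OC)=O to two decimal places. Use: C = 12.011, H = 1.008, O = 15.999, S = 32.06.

234.37

Molecular formula: C10H18O2S2.
M = 10×12.011 + 18×1.008 + 2×15.999 + 2×32.06 = 234.37 g/mol.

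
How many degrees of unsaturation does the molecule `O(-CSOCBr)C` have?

Molecular formula from the SMILES: C3H7BrO2S.
DoU = (2C + 2 + N − H − X)/2 = (2·3 + 2 + 0 − 7 − 1)/2 = 0/2 = 0.
(Structurally: 0 ring(s) + 0 π bond(s) = 0.)

0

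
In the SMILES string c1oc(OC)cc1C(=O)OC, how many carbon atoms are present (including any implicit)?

The symbol for carbon appears 7 times in the SMILES. Lowercase c denotes aromatic carbon and counts toward C.

7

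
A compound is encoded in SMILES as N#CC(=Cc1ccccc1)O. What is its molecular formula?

C9H7NO

Heavy atoms from the SMILES: 9 C, 1 N, 1 O.
Implicit hydrogens by atom environment:
  5 × C (aromatic): 1 H each → 5
  2 × C: no H
  1 × C: 1 H
  1 × C (aromatic): no H
  1 × N: no H
  1 × O: 1 H
  Total hydrogens = 7.
Molecular formula: C9H7NO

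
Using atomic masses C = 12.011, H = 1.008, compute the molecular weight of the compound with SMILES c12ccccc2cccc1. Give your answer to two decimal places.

128.17

Molecular formula: C10H8.
M = 10×12.011 + 8×1.008 = 128.17 g/mol.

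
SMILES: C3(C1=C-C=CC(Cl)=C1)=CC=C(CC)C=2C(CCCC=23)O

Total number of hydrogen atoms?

19

Hydrogens are implicit in SMILES; fill each atom to its normal valence:
  6 × C (aromatic): 1 H each → 6
  6 × C (aromatic): no H
  4 × C: 2 H each → 8
  1 × C: 3 H
  1 × C: 1 H
  1 × Cl: no H
  1 × O: 1 H
  Total hydrogens = 19.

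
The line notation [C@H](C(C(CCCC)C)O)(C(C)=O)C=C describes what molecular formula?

Heavy atoms from the SMILES: 12 C, 2 O.
Implicit hydrogens by atom environment:
  4 × C: 2 H each → 8
  4 × C: 1 H each → 4
  3 × C: 3 H each → 9
  1 × C: no H
  1 × O: 1 H
  1 × O: no H
  Total hydrogens = 22.
Molecular formula: C12H22O2

C12H22O2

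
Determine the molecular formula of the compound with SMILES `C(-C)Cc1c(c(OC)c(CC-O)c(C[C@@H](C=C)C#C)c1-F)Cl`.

Heavy atoms from the SMILES: 18 C, 1 Cl, 1 F, 2 O.
Implicit hydrogens by atom environment:
  6 × C: 2 H each → 12
  6 × C (aromatic): no H
  3 × C: 1 H each → 3
  2 × C: 3 H each → 6
  1 × C: no H
  1 × Cl: no H
  1 × F: no H
  1 × O: 1 H
  1 × O: no H
  Total hydrogens = 22.
Molecular formula: C18H22ClFO2

C18H22ClFO2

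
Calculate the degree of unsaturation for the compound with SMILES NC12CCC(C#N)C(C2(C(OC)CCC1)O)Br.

Molecular formula from the SMILES: C12H19BrN2O2.
DoU = (2C + 2 + N − H − X)/2 = (2·12 + 2 + 2 − 19 − 1)/2 = 8/2 = 4.
(Structurally: 2 ring(s) + 2 π bond(s) = 4.)

4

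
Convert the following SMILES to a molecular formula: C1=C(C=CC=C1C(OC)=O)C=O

Heavy atoms from the SMILES: 9 C, 3 O.
Implicit hydrogens by atom environment:
  4 × C (aromatic): 1 H each → 4
  3 × O: no H
  2 × C (aromatic): no H
  1 × C: 3 H
  1 × C: 1 H
  1 × C: no H
  Total hydrogens = 8.
Molecular formula: C9H8O3

C9H8O3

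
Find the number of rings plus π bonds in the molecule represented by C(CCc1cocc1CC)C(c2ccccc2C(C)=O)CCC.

8

Molecular formula from the SMILES: C21H28O2.
DoU = (2C + 2 + N − H − X)/2 = (2·21 + 2 + 0 − 28 − 0)/2 = 16/2 = 8.
(Structurally: 2 ring(s) + 6 π bond(s) = 8.)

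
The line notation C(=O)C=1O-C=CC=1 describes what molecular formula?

C5H4O2

Heavy atoms from the SMILES: 5 C, 2 O.
Implicit hydrogens by atom environment:
  3 × C (aromatic): 1 H each → 3
  1 × C: 1 H
  1 × C (aromatic): no H
  1 × O (aromatic): no H
  1 × O: no H
  Total hydrogens = 4.
Molecular formula: C5H4O2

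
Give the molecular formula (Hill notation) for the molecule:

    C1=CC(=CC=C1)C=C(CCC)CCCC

Heavy atoms from the SMILES: 15 C.
Implicit hydrogens by atom environment:
  5 × C: 2 H each → 10
  5 × C (aromatic): 1 H each → 5
  2 × C: 3 H each → 6
  1 × C: 1 H
  1 × C: no H
  1 × C (aromatic): no H
  Total hydrogens = 22.
Molecular formula: C15H22

C15H22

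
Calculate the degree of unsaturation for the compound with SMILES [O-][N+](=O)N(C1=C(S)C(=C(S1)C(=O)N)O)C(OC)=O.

Molecular formula from the SMILES: C7H7N3O6S2.
DoU = (2C + 2 + N − H − X)/2 = (2·7 + 2 + 3 − 7 − 0)/2 = 12/2 = 6.
(Structurally: 1 ring(s) + 5 π bond(s) = 6.)

6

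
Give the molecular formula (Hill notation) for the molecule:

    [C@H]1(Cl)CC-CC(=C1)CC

C8H13Cl

Heavy atoms from the SMILES: 8 C, 1 Cl.
Implicit hydrogens by atom environment:
  4 × C: 2 H each → 8
  2 × C: 1 H each → 2
  1 × C: 3 H
  1 × C: no H
  1 × Cl: no H
  Total hydrogens = 13.
Molecular formula: C8H13Cl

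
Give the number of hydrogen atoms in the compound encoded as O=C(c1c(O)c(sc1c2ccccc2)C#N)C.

9

Hydrogens are implicit in SMILES; fill each atom to its normal valence:
  5 × C (aromatic): 1 H each → 5
  5 × C (aromatic): no H
  2 × C: no H
  1 × C: 3 H
  1 × N: no H
  1 × O: 1 H
  1 × O: no H
  1 × S (aromatic): no H
  Total hydrogens = 9.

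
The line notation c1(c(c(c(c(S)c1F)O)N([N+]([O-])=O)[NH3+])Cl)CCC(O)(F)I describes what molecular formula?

C9H10ClF2IN3O4S+

Heavy atoms from the SMILES: 9 C, 1 Cl, 2 F, 1 I, 3 N, 4 O, 1 S.
Implicit hydrogens by atom environment:
  6 × C (aromatic): no H
  2 × C: 2 H each → 4
  2 × F: no H
  2 × O: 1 H each → 2
  1 × C: no H
  1 × Cl: no H
  1 × I: no H
  1 × N (charge +1): 3 H
  1 × N: no H
  1 × N (charge +1): no H
  1 × O: no H
  1 × O (charge -1): no H
  1 × S: 1 H
  Total hydrogens = 10.
Net charge +1.
Molecular formula: C9H10ClF2IN3O4S+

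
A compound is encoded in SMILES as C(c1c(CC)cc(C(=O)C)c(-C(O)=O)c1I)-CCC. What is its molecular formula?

C15H19IO3

Heavy atoms from the SMILES: 15 C, 1 I, 3 O.
Implicit hydrogens by atom environment:
  5 × C (aromatic): no H
  4 × C: 2 H each → 8
  3 × C: 3 H each → 9
  2 × C: no H
  2 × O: no H
  1 × C (aromatic): 1 H
  1 × I: no H
  1 × O: 1 H
  Total hydrogens = 19.
Molecular formula: C15H19IO3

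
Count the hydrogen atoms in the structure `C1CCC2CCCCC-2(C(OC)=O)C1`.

Hydrogens are implicit in SMILES; fill each atom to its normal valence:
  8 × C: 2 H each → 16
  2 × C: no H
  2 × O: no H
  1 × C: 3 H
  1 × C: 1 H
  Total hydrogens = 20.

20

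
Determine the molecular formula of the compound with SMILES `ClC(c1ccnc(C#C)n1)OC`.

C8H7ClN2O

Heavy atoms from the SMILES: 8 C, 1 Cl, 2 N, 1 O.
Implicit hydrogens by atom environment:
  2 × C (aromatic): 1 H each → 2
  2 × C: 1 H each → 2
  2 × C (aromatic): no H
  2 × N (aromatic): no H
  1 × C: 3 H
  1 × C: no H
  1 × Cl: no H
  1 × O: no H
  Total hydrogens = 7.
Molecular formula: C8H7ClN2O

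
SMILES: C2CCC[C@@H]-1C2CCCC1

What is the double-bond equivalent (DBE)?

2

Molecular formula from the SMILES: C10H18.
DoU = (2C + 2 + N − H − X)/2 = (2·10 + 2 + 0 − 18 − 0)/2 = 4/2 = 2.
(Structurally: 2 ring(s) + 0 π bond(s) = 2.)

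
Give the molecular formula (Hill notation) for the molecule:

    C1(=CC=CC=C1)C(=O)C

C8H8O

Heavy atoms from the SMILES: 8 C, 1 O.
Implicit hydrogens by atom environment:
  5 × C (aromatic): 1 H each → 5
  1 × C: 3 H
  1 × C (aromatic): no H
  1 × C: no H
  1 × O: no H
  Total hydrogens = 8.
Molecular formula: C8H8O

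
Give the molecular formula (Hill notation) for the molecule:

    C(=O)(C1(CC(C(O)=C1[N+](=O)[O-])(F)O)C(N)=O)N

C7H8FN3O6

Heavy atoms from the SMILES: 7 C, 1 F, 3 N, 6 O.
Implicit hydrogens by atom environment:
  6 × C: no H
  3 × O: no H
  2 × N: 2 H each → 4
  2 × O: 1 H each → 2
  1 × C: 2 H
  1 × F: no H
  1 × N (charge +1): no H
  1 × O (charge -1): no H
  Total hydrogens = 8.
Molecular formula: C7H8FN3O6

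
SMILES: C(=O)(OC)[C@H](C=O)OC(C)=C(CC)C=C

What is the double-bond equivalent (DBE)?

Molecular formula from the SMILES: C11H16O4.
DoU = (2C + 2 + N − H − X)/2 = (2·11 + 2 + 0 − 16 − 0)/2 = 8/2 = 4.
(Structurally: 0 ring(s) + 4 π bond(s) = 4.)

4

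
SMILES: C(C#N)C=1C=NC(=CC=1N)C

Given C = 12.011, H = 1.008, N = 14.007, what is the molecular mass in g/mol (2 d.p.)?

Molecular formula: C8H9N3.
M = 8×12.011 + 9×1.008 + 3×14.007 = 147.18 g/mol.

147.18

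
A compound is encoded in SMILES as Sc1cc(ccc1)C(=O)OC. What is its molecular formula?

C8H8O2S

Heavy atoms from the SMILES: 8 C, 2 O, 1 S.
Implicit hydrogens by atom environment:
  4 × C (aromatic): 1 H each → 4
  2 × C (aromatic): no H
  2 × O: no H
  1 × C: 3 H
  1 × C: no H
  1 × S: 1 H
  Total hydrogens = 8.
Molecular formula: C8H8O2S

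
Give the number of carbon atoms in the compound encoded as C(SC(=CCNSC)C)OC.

7

The symbol for carbon appears 7 times in the SMILES.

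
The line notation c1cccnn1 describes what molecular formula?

Heavy atoms from the SMILES: 4 C, 2 N.
Implicit hydrogens by atom environment:
  4 × C (aromatic): 1 H each → 4
  2 × N (aromatic): no H
  Total hydrogens = 4.
Molecular formula: C4H4N2

C4H4N2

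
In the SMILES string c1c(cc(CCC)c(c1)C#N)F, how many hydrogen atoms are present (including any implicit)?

10

Hydrogens are implicit in SMILES; fill each atom to its normal valence:
  3 × C (aromatic): 1 H each → 3
  3 × C (aromatic): no H
  2 × C: 2 H each → 4
  1 × C: 3 H
  1 × C: no H
  1 × F: no H
  1 × N: no H
  Total hydrogens = 10.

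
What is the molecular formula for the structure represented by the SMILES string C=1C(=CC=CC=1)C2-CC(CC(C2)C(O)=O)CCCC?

C17H24O2

Heavy atoms from the SMILES: 17 C, 2 O.
Implicit hydrogens by atom environment:
  6 × C: 2 H each → 12
  5 × C (aromatic): 1 H each → 5
  3 × C: 1 H each → 3
  1 × C: 3 H
  1 × C: no H
  1 × C (aromatic): no H
  1 × O: 1 H
  1 × O: no H
  Total hydrogens = 24.
Molecular formula: C17H24O2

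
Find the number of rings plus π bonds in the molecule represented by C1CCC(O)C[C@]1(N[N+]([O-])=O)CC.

Molecular formula from the SMILES: C8H16N2O3.
DoU = (2C + 2 + N − H − X)/2 = (2·8 + 2 + 2 − 16 − 0)/2 = 4/2 = 2.
(Structurally: 1 ring(s) + 1 π bond(s) = 2.)

2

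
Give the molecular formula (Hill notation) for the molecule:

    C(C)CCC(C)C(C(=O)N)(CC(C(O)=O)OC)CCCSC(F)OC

C17H32FNO5S

Heavy atoms from the SMILES: 17 C, 1 F, 1 N, 5 O, 1 S.
Implicit hydrogens by atom environment:
  7 × C: 2 H each → 14
  4 × C: 3 H each → 12
  4 × O: no H
  3 × C: 1 H each → 3
  3 × C: no H
  1 × F: no H
  1 × N: 2 H
  1 × O: 1 H
  1 × S: no H
  Total hydrogens = 32.
Molecular formula: C17H32FNO5S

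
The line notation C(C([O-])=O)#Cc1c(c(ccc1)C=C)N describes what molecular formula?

C11H8NO2-

Heavy atoms from the SMILES: 11 C, 1 N, 2 O.
Implicit hydrogens by atom environment:
  3 × C (aromatic): 1 H each → 3
  3 × C (aromatic): no H
  3 × C: no H
  1 × C: 2 H
  1 × C: 1 H
  1 × N: 2 H
  1 × O: no H
  1 × O (charge -1): no H
  Total hydrogens = 8.
Net charge -1.
Molecular formula: C11H8NO2-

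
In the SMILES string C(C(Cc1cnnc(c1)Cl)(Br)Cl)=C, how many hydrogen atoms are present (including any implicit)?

7

Hydrogens are implicit in SMILES; fill each atom to its normal valence:
  2 × C: 2 H each → 4
  2 × C (aromatic): 1 H each → 2
  2 × C (aromatic): no H
  2 × Cl: no H
  2 × N (aromatic): no H
  1 × Br: no H
  1 × C: 1 H
  1 × C: no H
  Total hydrogens = 7.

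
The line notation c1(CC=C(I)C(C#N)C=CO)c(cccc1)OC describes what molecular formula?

Heavy atoms from the SMILES: 14 C, 1 I, 1 N, 2 O.
Implicit hydrogens by atom environment:
  4 × C: 1 H each → 4
  4 × C (aromatic): 1 H each → 4
  2 × C: no H
  2 × C (aromatic): no H
  1 × C: 3 H
  1 × C: 2 H
  1 × I: no H
  1 × N: no H
  1 × O: 1 H
  1 × O: no H
  Total hydrogens = 14.
Molecular formula: C14H14INO2

C14H14INO2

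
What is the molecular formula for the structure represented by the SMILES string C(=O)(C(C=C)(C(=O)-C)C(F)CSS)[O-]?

Heavy atoms from the SMILES: 8 C, 1 F, 3 O, 2 S.
Implicit hydrogens by atom environment:
  3 × C: no H
  2 × C: 2 H each → 4
  2 × C: 1 H each → 2
  2 × O: no H
  1 × C: 3 H
  1 × F: no H
  1 × O (charge -1): no H
  1 × S: 1 H
  1 × S: no H
  Total hydrogens = 10.
Net charge -1.
Molecular formula: C8H10FO3S2-

C8H10FO3S2-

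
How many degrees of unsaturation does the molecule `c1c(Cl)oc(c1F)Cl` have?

3

Molecular formula from the SMILES: C4HCl2FO.
DoU = (2C + 2 + N − H − X)/2 = (2·4 + 2 + 0 − 1 − 3)/2 = 6/2 = 3.
(Structurally: 1 ring(s) + 2 π bond(s) = 3.)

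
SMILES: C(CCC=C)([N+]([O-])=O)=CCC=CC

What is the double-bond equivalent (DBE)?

Molecular formula from the SMILES: C10H15NO2.
DoU = (2C + 2 + N − H − X)/2 = (2·10 + 2 + 1 − 15 − 0)/2 = 8/2 = 4.
(Structurally: 0 ring(s) + 4 π bond(s) = 4.)

4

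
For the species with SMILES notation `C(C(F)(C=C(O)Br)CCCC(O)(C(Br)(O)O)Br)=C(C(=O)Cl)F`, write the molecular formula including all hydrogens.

C11H12Br3ClF2O5

Heavy atoms from the SMILES: 3 Br, 11 C, 1 Cl, 2 F, 5 O.
Implicit hydrogens by atom environment:
  6 × C: no H
  4 × O: 1 H each → 4
  3 × Br: no H
  3 × C: 2 H each → 6
  2 × C: 1 H each → 2
  2 × F: no H
  1 × Cl: no H
  1 × O: no H
  Total hydrogens = 12.
Molecular formula: C11H12Br3ClF2O5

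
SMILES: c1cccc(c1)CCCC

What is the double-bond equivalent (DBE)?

4

Molecular formula from the SMILES: C10H14.
DoU = (2C + 2 + N − H − X)/2 = (2·10 + 2 + 0 − 14 − 0)/2 = 8/2 = 4.
(Structurally: 1 ring(s) + 3 π bond(s) = 4.)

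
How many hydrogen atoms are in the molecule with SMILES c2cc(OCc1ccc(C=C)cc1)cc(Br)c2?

13

Hydrogens are implicit in SMILES; fill each atom to its normal valence:
  8 × C (aromatic): 1 H each → 8
  4 × C (aromatic): no H
  2 × C: 2 H each → 4
  1 × Br: no H
  1 × C: 1 H
  1 × O: no H
  Total hydrogens = 13.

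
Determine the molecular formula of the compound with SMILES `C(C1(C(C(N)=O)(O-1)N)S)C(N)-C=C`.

Heavy atoms from the SMILES: 7 C, 3 N, 2 O, 1 S.
Implicit hydrogens by atom environment:
  3 × C: no H
  3 × N: 2 H each → 6
  2 × C: 2 H each → 4
  2 × C: 1 H each → 2
  2 × O: no H
  1 × S: 1 H
  Total hydrogens = 13.
Molecular formula: C7H13N3O2S

C7H13N3O2S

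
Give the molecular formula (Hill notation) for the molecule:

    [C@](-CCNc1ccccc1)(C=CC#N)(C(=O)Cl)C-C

Heavy atoms from the SMILES: 15 C, 1 Cl, 2 N, 1 O.
Implicit hydrogens by atom environment:
  5 × C (aromatic): 1 H each → 5
  3 × C: 2 H each → 6
  3 × C: no H
  2 × C: 1 H each → 2
  1 × C: 3 H
  1 × C (aromatic): no H
  1 × Cl: no H
  1 × N: 1 H
  1 × N: no H
  1 × O: no H
  Total hydrogens = 17.
Molecular formula: C15H17ClN2O

C15H17ClN2O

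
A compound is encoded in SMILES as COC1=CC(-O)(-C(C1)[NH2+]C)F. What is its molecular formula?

C7H13FNO2+

Heavy atoms from the SMILES: 7 C, 1 F, 1 N, 2 O.
Implicit hydrogens by atom environment:
  2 × C: 3 H each → 6
  2 × C: 1 H each → 2
  2 × C: no H
  1 × C: 2 H
  1 × F: no H
  1 × N (charge +1): 2 H
  1 × O: 1 H
  1 × O: no H
  Total hydrogens = 13.
Net charge +1.
Molecular formula: C7H13FNO2+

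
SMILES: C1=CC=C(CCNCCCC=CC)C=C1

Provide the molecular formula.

Heavy atoms from the SMILES: 14 C, 1 N.
Implicit hydrogens by atom environment:
  5 × C: 2 H each → 10
  5 × C (aromatic): 1 H each → 5
  2 × C: 1 H each → 2
  1 × C: 3 H
  1 × C (aromatic): no H
  1 × N: 1 H
  Total hydrogens = 21.
Molecular formula: C14H21N

C14H21N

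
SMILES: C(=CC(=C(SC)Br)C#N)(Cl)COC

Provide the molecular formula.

C8H9BrClNOS

Heavy atoms from the SMILES: 1 Br, 8 C, 1 Cl, 1 N, 1 O, 1 S.
Implicit hydrogens by atom environment:
  4 × C: no H
  2 × C: 3 H each → 6
  1 × Br: no H
  1 × C: 2 H
  1 × C: 1 H
  1 × Cl: no H
  1 × N: no H
  1 × O: no H
  1 × S: no H
  Total hydrogens = 9.
Molecular formula: C8H9BrClNOS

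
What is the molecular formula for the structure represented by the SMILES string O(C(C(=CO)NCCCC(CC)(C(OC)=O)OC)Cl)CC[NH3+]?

Heavy atoms from the SMILES: 14 C, 1 Cl, 2 N, 5 O.
Implicit hydrogens by atom environment:
  6 × C: 2 H each → 12
  4 × O: no H
  3 × C: 3 H each → 9
  3 × C: no H
  2 × C: 1 H each → 2
  1 × Cl: no H
  1 × N (charge +1): 3 H
  1 × N: 1 H
  1 × O: 1 H
  Total hydrogens = 28.
Net charge +1.
Molecular formula: C14H28ClN2O5+

C14H28ClN2O5+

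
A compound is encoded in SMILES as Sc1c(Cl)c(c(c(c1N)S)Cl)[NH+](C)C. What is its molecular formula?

C8H11Cl2N2S2+

Heavy atoms from the SMILES: 8 C, 2 Cl, 2 N, 2 S.
Implicit hydrogens by atom environment:
  6 × C (aromatic): no H
  2 × C: 3 H each → 6
  2 × Cl: no H
  2 × S: 1 H each → 2
  1 × N: 2 H
  1 × N (charge +1): 1 H
  Total hydrogens = 11.
Net charge +1.
Molecular formula: C8H11Cl2N2S2+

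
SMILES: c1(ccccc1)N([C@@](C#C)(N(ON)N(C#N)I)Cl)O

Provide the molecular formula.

Heavy atoms from the SMILES: 10 C, 1 Cl, 1 I, 5 N, 2 O.
Implicit hydrogens by atom environment:
  5 × C (aromatic): 1 H each → 5
  4 × N: no H
  3 × C: no H
  1 × C: 1 H
  1 × C (aromatic): no H
  1 × Cl: no H
  1 × I: no H
  1 × N: 2 H
  1 × O: 1 H
  1 × O: no H
  Total hydrogens = 9.
Molecular formula: C10H9ClIN5O2

C10H9ClIN5O2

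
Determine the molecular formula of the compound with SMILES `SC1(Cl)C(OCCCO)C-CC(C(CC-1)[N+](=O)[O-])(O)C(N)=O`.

Heavy atoms from the SMILES: 12 C, 1 Cl, 2 N, 6 O, 1 S.
Implicit hydrogens by atom environment:
  7 × C: 2 H each → 14
  3 × C: no H
  3 × O: no H
  2 × C: 1 H each → 2
  2 × O: 1 H each → 2
  1 × Cl: no H
  1 × N: 2 H
  1 × N (charge +1): no H
  1 × O (charge -1): no H
  1 × S: 1 H
  Total hydrogens = 21.
Molecular formula: C12H21ClN2O6S

C12H21ClN2O6S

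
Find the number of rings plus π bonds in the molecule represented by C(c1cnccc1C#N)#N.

Molecular formula from the SMILES: C7H3N3.
DoU = (2C + 2 + N − H − X)/2 = (2·7 + 2 + 3 − 3 − 0)/2 = 16/2 = 8.
(Structurally: 1 ring(s) + 7 π bond(s) = 8.)

8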